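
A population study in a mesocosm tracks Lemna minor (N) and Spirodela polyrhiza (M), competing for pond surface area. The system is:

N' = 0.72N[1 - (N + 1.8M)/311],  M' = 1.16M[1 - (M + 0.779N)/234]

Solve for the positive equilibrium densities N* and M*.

N* ≈ 274, M* ≈ 20.6

Setting both brackets to zero gives the nullclines N + 1.8M = 311 and 0.779N + M = 234.
Substituting M = 234 - 0.779N into the first: N(1 - 1.8·0.779) = 311 - 1.8·234.
So N* = -110/-0.402 = 274, and then M* = 234 - 0.779·274 = 20.6.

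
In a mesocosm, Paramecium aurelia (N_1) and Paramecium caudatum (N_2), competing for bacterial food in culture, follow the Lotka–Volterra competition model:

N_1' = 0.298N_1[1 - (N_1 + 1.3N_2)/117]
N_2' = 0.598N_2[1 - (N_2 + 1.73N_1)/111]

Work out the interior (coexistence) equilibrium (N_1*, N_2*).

Setting both brackets to zero gives the nullclines N_1 + 1.3N_2 = 117 and 1.73N_1 + N_2 = 111.
Substituting N_2 = 111 - 1.73N_1 into the first: N_1(1 - 1.3·1.73) = 117 - 1.3·111.
So N_1* = -27.3/-1.25 = 21.9, and then N_2* = 111 - 1.73·21.9 = 73.2.

N_1* ≈ 21.9, N_2* ≈ 73.2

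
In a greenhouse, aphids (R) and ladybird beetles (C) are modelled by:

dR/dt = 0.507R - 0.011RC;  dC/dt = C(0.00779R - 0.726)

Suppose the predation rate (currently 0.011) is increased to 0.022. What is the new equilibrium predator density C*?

At the interior fixed point, setting dR/dt = 0 with R > 0 fixes C* = (prey growth rate)/(RC coefficient) — independent of the other coefficients.
With the change, C* = 0.507/0.022 = 23; it falls from 46.1.

C* ≈ 23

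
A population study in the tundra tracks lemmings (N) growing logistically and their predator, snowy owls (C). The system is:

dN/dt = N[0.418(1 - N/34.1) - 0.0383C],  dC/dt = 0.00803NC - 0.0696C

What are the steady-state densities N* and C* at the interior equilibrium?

From dC/dt = 0 with C > 0: 0.00803N* = 0.0696, so N* = 8.67.
Substitute into dN/dt = 0: 0.418(1 - 8.67/34.1) = 0.0383C*.
The bracket is 0.746, giving C* = 0.312/0.0383 = 8.14.

N* ≈ 8.67, C* ≈ 8.14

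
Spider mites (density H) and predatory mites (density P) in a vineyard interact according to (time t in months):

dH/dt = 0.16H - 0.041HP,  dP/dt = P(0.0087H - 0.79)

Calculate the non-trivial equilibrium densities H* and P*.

Set dP/dt = 0 with P > 0: 0.0087H - 0.79 = 0, so H* = 0.79/0.0087 = 90.8.
Set dH/dt = 0 with H > 0: 0.16 - 0.041P = 0, so P* = 0.16/0.041 = 3.9.

H* ≈ 90.8, P* ≈ 3.9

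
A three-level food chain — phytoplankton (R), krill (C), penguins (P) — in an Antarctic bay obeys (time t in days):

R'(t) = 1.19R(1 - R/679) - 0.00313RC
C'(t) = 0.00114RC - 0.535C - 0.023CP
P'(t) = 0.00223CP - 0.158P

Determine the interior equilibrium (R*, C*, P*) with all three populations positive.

R* ≈ 552, C* ≈ 70.9, P* ≈ 4.12

From dP/dt = 0: 0.00223C* = 0.158, so C* = 70.9.
From dR/dt = 0: 1.19(1 - R*/679) = 0.00313·70.9, giving R* = 679·(1 - 0.186) = 552.
From dC/dt = 0: 0.00114·552 - 0.535 = 0.023P*, so P* = 0.0948/0.023 = 4.12.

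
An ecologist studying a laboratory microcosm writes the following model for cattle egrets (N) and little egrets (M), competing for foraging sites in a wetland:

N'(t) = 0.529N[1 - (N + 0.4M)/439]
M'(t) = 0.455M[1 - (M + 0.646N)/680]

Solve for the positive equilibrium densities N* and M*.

Setting both brackets to zero gives the nullclines N + 0.4M = 439 and 0.646N + M = 680.
Substituting M = 680 - 0.646N into the first: N(1 - 0.4·0.646) = 439 - 0.4·680.
So N* = 167/0.742 = 225, and then M* = 680 - 0.646·225 = 535.

N* ≈ 225, M* ≈ 535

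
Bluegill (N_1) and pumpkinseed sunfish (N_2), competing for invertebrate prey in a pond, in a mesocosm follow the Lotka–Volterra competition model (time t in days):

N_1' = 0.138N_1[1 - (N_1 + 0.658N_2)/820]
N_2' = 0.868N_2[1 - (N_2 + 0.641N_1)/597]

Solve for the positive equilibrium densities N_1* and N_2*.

N_1* ≈ 739, N_2* ≈ 123

Setting both brackets to zero gives the nullclines N_1 + 0.658N_2 = 820 and 0.641N_1 + N_2 = 597.
Substituting N_2 = 597 - 0.641N_1 into the first: N_1(1 - 0.658·0.641) = 820 - 0.658·597.
So N_1* = 427/0.578 = 739, and then N_2* = 597 - 0.641·739 = 123.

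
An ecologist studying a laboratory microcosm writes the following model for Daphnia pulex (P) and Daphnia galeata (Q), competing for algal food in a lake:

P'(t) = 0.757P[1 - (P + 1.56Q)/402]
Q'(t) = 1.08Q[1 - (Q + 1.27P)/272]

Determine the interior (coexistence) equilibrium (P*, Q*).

Setting both brackets to zero gives the nullclines P + 1.56Q = 402 and 1.27P + Q = 272.
Substituting Q = 272 - 1.27P into the first: P(1 - 1.56·1.27) = 402 - 1.56·272.
So P* = -22.3/-0.981 = 22.7, and then Q* = 272 - 1.27·22.7 = 243.

P* ≈ 22.7, Q* ≈ 243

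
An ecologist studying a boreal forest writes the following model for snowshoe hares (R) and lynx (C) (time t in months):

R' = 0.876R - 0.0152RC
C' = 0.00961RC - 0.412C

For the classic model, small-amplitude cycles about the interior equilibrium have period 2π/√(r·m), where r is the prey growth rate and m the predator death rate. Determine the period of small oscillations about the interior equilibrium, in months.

T ≈ 10.5 months

Here r = 0.876 and m = 0.412, so r·m = 0.361.
ω = √0.361 = 0.601 per month, hence T = 2π/ω ≈ 10.5 months.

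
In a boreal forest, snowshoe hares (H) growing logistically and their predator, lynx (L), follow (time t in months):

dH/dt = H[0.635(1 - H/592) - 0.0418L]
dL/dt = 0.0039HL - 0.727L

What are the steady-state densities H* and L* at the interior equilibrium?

H* ≈ 186, L* ≈ 10.4

From dL/dt = 0 with L > 0: 0.0039H* = 0.727, so H* = 186.
Substitute into dH/dt = 0: 0.635(1 - 186/592) = 0.0418L*.
The bracket is 0.685, giving L* = 0.435/0.0418 = 10.4.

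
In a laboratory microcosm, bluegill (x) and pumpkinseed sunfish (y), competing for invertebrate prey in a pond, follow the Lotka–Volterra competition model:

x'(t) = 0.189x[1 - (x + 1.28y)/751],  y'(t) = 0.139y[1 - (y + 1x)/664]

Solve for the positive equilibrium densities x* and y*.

x* ≈ 353, y* ≈ 311

Setting both brackets to zero gives the nullclines x + 1.28y = 751 and 1x + y = 664.
Substituting y = 664 - 1x into the first: x(1 - 1.28·1) = 751 - 1.28·664.
So x* = -98.9/-0.28 = 353, and then y* = 664 - 1·353 = 311.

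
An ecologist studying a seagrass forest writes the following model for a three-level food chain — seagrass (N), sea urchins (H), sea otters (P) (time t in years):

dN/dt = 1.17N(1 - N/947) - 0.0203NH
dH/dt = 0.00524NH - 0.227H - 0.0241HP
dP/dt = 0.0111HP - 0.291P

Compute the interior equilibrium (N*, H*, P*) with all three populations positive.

From dP/dt = 0: 0.0111H* = 0.291, so H* = 26.2.
From dN/dt = 0: 1.17(1 - N*/947) = 0.0203·26.2, giving N* = 947·(1 - 0.455) = 516.
From dH/dt = 0: 0.00524·516 - 0.227 = 0.0241P*, so P* = 2.48/0.0241 = 103.

N* ≈ 516, H* ≈ 26.2, P* ≈ 103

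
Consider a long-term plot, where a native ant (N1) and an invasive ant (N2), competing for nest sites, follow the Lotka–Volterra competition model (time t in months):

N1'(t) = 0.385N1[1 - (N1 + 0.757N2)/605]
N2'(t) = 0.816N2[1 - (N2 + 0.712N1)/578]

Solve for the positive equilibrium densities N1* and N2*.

Setting both brackets to zero gives the nullclines N1 + 0.757N2 = 605 and 0.712N1 + N2 = 578.
Substituting N2 = 578 - 0.712N1 into the first: N1(1 - 0.757·0.712) = 605 - 0.757·578.
So N1* = 167/0.461 = 363, and then N2* = 578 - 0.712·363 = 319.

N1* ≈ 363, N2* ≈ 319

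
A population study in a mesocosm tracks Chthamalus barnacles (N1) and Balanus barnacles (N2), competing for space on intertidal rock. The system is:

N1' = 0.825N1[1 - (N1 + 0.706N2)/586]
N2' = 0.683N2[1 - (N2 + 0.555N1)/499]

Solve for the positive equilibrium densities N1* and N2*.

N1* ≈ 384, N2* ≈ 286

Setting both brackets to zero gives the nullclines N1 + 0.706N2 = 586 and 0.555N1 + N2 = 499.
Substituting N2 = 499 - 0.555N1 into the first: N1(1 - 0.706·0.555) = 586 - 0.706·499.
So N1* = 234/0.608 = 384, and then N2* = 499 - 0.555·384 = 286.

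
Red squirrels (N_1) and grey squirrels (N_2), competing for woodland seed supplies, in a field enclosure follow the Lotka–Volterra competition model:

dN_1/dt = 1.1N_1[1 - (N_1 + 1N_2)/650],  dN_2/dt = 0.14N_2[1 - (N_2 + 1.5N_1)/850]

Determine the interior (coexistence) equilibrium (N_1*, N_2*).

Setting both brackets to zero gives the nullclines N_1 + 1N_2 = 650 and 1.5N_1 + N_2 = 850.
Substituting N_2 = 850 - 1.5N_1 into the first: N_1(1 - 1·1.5) = 650 - 1·850.
So N_1* = -200/-0.5 = 400, and then N_2* = 850 - 1.5·400 = 250.

N_1* ≈ 400, N_2* ≈ 250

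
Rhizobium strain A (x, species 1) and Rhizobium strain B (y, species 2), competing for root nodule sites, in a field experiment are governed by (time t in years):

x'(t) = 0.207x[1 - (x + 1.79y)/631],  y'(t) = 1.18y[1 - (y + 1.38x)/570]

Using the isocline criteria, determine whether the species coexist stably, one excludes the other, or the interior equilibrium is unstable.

Compare the nullcline intercepts: K1/α12 = 631/1.79 = 353 < K2 = 570; K2/α21 = 570/1.38 = 413 < K1 = 631.
Since both are reversed, neither can invade when rare; the interior point is a saddle.

unstable coexistence (outcome depends on initial conditions)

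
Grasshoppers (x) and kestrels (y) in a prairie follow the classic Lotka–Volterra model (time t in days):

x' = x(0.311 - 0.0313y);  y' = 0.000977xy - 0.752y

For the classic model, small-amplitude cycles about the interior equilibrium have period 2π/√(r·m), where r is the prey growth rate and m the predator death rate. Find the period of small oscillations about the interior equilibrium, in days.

T ≈ 13 days

Here r = 0.311 and m = 0.752, so r·m = 0.234.
ω = √0.234 = 0.484 per day, hence T = 2π/ω ≈ 13 days.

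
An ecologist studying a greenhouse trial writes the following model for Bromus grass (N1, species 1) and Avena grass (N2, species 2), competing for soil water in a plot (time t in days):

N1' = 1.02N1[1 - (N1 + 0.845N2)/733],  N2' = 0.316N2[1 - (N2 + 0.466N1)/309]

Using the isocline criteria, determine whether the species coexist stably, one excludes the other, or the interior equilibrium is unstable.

species 1 excludes species 2

Compare the nullcline intercepts: K1/α12 = 733/0.845 = 867 > K2 = 309; K2/α21 = 309/0.466 = 663 < K1 = 733.
Since the inequalities point opposite ways, species 1 can invade but species 2 cannot.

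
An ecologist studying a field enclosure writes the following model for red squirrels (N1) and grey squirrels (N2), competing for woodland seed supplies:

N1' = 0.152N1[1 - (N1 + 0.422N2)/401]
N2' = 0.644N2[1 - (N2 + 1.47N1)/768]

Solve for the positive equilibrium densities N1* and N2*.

Setting both brackets to zero gives the nullclines N1 + 0.422N2 = 401 and 1.47N1 + N2 = 768.
Substituting N2 = 768 - 1.47N1 into the first: N1(1 - 0.422·1.47) = 401 - 0.422·768.
So N1* = 76.9/0.38 = 203, and then N2* = 768 - 1.47·203 = 470.

N1* ≈ 203, N2* ≈ 470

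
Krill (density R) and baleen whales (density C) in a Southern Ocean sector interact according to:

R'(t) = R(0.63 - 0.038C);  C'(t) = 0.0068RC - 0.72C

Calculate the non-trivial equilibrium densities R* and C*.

R* ≈ 106, C* ≈ 16.6

Set dC/dt = 0 with C > 0: 0.0068R - 0.72 = 0, so R* = 0.72/0.0068 = 106.
Set dR/dt = 0 with R > 0: 0.63 - 0.038C = 0, so C* = 0.63/0.038 = 16.6.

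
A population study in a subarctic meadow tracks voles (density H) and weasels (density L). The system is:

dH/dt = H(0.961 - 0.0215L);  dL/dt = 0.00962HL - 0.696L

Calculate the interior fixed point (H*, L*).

Set dL/dt = 0 with L > 0: 0.00962H - 0.696 = 0, so H* = 0.696/0.00962 = 72.3.
Set dH/dt = 0 with H > 0: 0.961 - 0.0215L = 0, so L* = 0.961/0.0215 = 44.7.

H* ≈ 72.3, L* ≈ 44.7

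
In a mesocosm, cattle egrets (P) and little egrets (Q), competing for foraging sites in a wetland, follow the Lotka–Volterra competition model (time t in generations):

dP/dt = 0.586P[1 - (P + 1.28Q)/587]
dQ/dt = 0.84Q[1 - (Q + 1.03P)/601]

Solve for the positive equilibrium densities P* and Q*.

P* ≈ 572, Q* ≈ 11.3

Setting both brackets to zero gives the nullclines P + 1.28Q = 587 and 1.03P + Q = 601.
Substituting Q = 601 - 1.03P into the first: P(1 - 1.28·1.03) = 587 - 1.28·601.
So P* = -182/-0.318 = 572, and then Q* = 601 - 1.03·572 = 11.3.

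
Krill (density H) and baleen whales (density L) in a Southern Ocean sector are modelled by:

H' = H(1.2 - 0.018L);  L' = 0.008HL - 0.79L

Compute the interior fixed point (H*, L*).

H* ≈ 98.8, L* ≈ 66.7

Set dL/dt = 0 with L > 0: 0.008H - 0.79 = 0, so H* = 0.79/0.008 = 98.8.
Set dH/dt = 0 with H > 0: 1.2 - 0.018L = 0, so L* = 1.2/0.018 = 66.7.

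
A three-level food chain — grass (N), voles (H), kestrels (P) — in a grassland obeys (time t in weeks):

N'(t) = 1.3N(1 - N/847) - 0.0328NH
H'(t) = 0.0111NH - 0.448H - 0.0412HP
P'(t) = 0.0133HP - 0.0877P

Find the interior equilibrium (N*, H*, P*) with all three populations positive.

From dP/dt = 0: 0.0133H* = 0.0877, so H* = 6.59.
From dN/dt = 0: 1.3(1 - N*/847) = 0.0328·6.59, giving N* = 847·(1 - 0.166) = 706.
From dH/dt = 0: 0.0111·706 - 0.448 = 0.0412P*, so P* = 7.39/0.0412 = 179.

N* ≈ 706, H* ≈ 6.59, P* ≈ 179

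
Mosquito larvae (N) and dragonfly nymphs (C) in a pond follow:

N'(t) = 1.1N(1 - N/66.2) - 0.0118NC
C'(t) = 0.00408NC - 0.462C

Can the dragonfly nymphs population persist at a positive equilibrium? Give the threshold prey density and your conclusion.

Threshold N = 113; K < 113, so no, the predator goes extinct.

The predator equation gives dC/dt > 0 only when N > 0.462/0.00408 = 113.
Without the predator, N → K = 66.2. Since 66.2 < 113, the predator cannot invade.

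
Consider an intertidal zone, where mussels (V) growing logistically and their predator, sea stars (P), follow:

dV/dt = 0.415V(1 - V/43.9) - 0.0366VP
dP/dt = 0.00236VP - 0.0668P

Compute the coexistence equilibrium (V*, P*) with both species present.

V* ≈ 28.3, P* ≈ 4.03

From dP/dt = 0 with P > 0: 0.00236V* = 0.0668, so V* = 28.3.
Substitute into dV/dt = 0: 0.415(1 - 28.3/43.9) = 0.0366P*.
The bracket is 0.355, giving P* = 0.147/0.0366 = 4.03.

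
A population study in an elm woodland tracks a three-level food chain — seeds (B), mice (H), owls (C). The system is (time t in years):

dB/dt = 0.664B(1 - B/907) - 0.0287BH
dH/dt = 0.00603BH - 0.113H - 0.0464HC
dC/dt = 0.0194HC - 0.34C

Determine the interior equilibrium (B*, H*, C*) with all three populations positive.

B* ≈ 220, H* ≈ 17.5, C* ≈ 26.1

From dC/dt = 0: 0.0194H* = 0.34, so H* = 17.5.
From dB/dt = 0: 0.664(1 - B*/907) = 0.0287·17.5, giving B* = 907·(1 - 0.758) = 220.
From dH/dt = 0: 0.00603·220 - 0.113 = 0.0464C*, so C* = 1.21/0.0464 = 26.1.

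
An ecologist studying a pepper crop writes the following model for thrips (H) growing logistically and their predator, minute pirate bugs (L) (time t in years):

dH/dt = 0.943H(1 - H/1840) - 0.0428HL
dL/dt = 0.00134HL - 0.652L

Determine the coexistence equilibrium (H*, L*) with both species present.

From dL/dt = 0 with L > 0: 0.00134H* = 0.652, so H* = 487.
Substitute into dH/dt = 0: 0.943(1 - 487/1840) = 0.0428L*.
The bracket is 0.736, giving L* = 0.694/0.0428 = 16.2.

H* ≈ 487, L* ≈ 16.2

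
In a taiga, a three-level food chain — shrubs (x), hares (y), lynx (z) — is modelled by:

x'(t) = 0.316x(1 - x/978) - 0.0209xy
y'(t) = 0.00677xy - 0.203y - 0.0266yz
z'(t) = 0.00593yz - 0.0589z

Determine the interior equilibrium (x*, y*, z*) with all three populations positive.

From dz/dt = 0: 0.00593y* = 0.0589, so y* = 9.93.
From dx/dt = 0: 0.316(1 - x*/978) = 0.0209·9.93, giving x* = 978·(1 - 0.657) = 336.
From dy/dt = 0: 0.00677·336 - 0.203 = 0.0266z*, so z* = 2.07/0.0266 = 77.8.

x* ≈ 336, y* ≈ 9.93, z* ≈ 77.8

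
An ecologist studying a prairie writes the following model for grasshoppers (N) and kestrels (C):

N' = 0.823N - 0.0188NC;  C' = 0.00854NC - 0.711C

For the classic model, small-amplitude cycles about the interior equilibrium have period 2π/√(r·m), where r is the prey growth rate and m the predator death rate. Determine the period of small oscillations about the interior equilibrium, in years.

T ≈ 8.21 years

Here r = 0.823 and m = 0.711, so r·m = 0.585.
ω = √0.585 = 0.765 per year, hence T = 2π/ω ≈ 8.21 years.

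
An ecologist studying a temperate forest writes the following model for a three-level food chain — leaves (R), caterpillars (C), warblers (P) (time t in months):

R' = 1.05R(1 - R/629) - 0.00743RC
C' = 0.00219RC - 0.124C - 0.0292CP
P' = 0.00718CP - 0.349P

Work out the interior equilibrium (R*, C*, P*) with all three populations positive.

From dP/dt = 0: 0.00718C* = 0.349, so C* = 48.6.
From dR/dt = 0: 1.05(1 - R*/629) = 0.00743·48.6, giving R* = 629·(1 - 0.344) = 413.
From dC/dt = 0: 0.00219·413 - 0.124 = 0.0292P*, so P* = 0.78/0.0292 = 26.7.

R* ≈ 413, C* ≈ 48.6, P* ≈ 26.7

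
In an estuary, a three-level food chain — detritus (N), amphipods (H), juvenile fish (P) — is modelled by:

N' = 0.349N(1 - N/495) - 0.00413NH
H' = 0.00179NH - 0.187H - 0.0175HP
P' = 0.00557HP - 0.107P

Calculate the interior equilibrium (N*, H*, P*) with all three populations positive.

From dP/dt = 0: 0.00557H* = 0.107, so H* = 19.2.
From dN/dt = 0: 0.349(1 - N*/495) = 0.00413·19.2, giving N* = 495·(1 - 0.227) = 382.
From dH/dt = 0: 0.00179·382 - 0.187 = 0.0175P*, so P* = 0.498/0.0175 = 28.4.

N* ≈ 382, H* ≈ 19.2, P* ≈ 28.4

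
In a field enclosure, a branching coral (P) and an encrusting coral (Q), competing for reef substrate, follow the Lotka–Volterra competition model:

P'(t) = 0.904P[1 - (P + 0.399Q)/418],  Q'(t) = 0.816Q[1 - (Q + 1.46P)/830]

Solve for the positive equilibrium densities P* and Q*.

Setting both brackets to zero gives the nullclines P + 0.399Q = 418 and 1.46P + Q = 830.
Substituting Q = 830 - 1.46P into the first: P(1 - 0.399·1.46) = 418 - 0.399·830.
So P* = 86.8/0.417 = 208, and then Q* = 830 - 1.46·208 = 526.

P* ≈ 208, Q* ≈ 526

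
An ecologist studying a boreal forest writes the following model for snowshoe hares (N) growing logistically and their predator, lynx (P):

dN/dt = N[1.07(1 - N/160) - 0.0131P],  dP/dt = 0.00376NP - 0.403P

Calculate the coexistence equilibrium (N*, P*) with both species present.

N* ≈ 107, P* ≈ 27

From dP/dt = 0 with P > 0: 0.00376N* = 0.403, so N* = 107.
Substitute into dN/dt = 0: 1.07(1 - 107/160) = 0.0131P*.
The bracket is 0.33, giving P* = 0.353/0.0131 = 27.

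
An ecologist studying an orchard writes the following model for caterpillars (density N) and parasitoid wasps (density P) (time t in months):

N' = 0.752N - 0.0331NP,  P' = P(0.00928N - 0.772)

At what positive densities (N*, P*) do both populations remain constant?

N* ≈ 83.2, P* ≈ 22.7

Set dP/dt = 0 with P > 0: 0.00928N - 0.772 = 0, so N* = 0.772/0.00928 = 83.2.
Set dN/dt = 0 with N > 0: 0.752 - 0.0331P = 0, so P* = 0.752/0.0331 = 22.7.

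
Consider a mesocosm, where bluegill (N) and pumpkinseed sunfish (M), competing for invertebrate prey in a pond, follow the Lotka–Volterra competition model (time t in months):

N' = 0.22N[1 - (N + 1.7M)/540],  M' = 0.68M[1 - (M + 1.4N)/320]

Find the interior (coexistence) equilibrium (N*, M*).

Setting both brackets to zero gives the nullclines N + 1.7M = 540 and 1.4N + M = 320.
Substituting M = 320 - 1.4N into the first: N(1 - 1.7·1.4) = 540 - 1.7·320.
So N* = -4/-1.38 = 2.9, and then M* = 320 - 1.4·2.9 = 316.

N* ≈ 2.9, M* ≈ 316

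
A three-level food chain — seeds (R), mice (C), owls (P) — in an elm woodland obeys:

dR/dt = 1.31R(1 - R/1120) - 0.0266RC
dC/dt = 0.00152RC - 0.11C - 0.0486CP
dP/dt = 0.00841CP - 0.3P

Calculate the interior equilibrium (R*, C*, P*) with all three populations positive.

From dP/dt = 0: 0.00841C* = 0.3, so C* = 35.7.
From dR/dt = 0: 1.31(1 - R*/1120) = 0.0266·35.7, giving R* = 1120·(1 - 0.724) = 309.
From dC/dt = 0: 0.00152·309 - 0.11 = 0.0486P*, so P* = 0.359/0.0486 = 7.39.

R* ≈ 309, C* ≈ 35.7, P* ≈ 7.39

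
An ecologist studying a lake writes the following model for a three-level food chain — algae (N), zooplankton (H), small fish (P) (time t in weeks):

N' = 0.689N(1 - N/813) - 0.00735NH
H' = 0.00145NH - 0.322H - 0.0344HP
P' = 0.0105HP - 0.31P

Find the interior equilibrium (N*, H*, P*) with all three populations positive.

From dP/dt = 0: 0.0105H* = 0.31, so H* = 29.5.
From dN/dt = 0: 0.689(1 - N*/813) = 0.00735·29.5, giving N* = 813·(1 - 0.315) = 557.
From dH/dt = 0: 0.00145·557 - 0.322 = 0.0344P*, so P* = 0.486/0.0344 = 14.1.

N* ≈ 557, H* ≈ 29.5, P* ≈ 14.1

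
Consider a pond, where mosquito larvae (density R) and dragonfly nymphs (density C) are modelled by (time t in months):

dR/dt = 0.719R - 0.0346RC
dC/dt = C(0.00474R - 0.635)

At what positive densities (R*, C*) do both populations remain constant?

R* ≈ 134, C* ≈ 20.8

Set dC/dt = 0 with C > 0: 0.00474R - 0.635 = 0, so R* = 0.635/0.00474 = 134.
Set dR/dt = 0 with R > 0: 0.719 - 0.0346C = 0, so C* = 0.719/0.0346 = 20.8.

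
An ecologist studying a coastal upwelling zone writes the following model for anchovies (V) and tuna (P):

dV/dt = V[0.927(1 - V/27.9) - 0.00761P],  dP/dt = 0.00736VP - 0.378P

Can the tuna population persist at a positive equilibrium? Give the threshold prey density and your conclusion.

Threshold V = 51.4; K < 51.4, so no, the predator goes extinct.

The predator equation gives dP/dt > 0 only when V > 0.378/0.00736 = 51.4.
Without the predator, V → K = 27.9. Since 27.9 < 51.4, the predator cannot invade.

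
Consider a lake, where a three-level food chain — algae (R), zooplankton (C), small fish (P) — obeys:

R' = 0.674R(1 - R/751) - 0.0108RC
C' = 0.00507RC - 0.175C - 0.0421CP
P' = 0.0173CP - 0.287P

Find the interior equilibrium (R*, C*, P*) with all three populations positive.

R* ≈ 551, C* ≈ 16.6, P* ≈ 62.2

From dP/dt = 0: 0.0173C* = 0.287, so C* = 16.6.
From dR/dt = 0: 0.674(1 - R*/751) = 0.0108·16.6, giving R* = 751·(1 - 0.266) = 551.
From dC/dt = 0: 0.00507·551 - 0.175 = 0.0421P*, so P* = 2.62/0.0421 = 62.2.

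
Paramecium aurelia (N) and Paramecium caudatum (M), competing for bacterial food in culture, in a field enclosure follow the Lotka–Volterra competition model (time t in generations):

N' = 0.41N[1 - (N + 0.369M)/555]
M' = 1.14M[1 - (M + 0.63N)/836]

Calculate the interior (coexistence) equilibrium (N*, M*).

Setting both brackets to zero gives the nullclines N + 0.369M = 555 and 0.63N + M = 836.
Substituting M = 836 - 0.63N into the first: N(1 - 0.369·0.63) = 555 - 0.369·836.
So N* = 247/0.768 = 321, and then M* = 836 - 0.63·321 = 634.

N* ≈ 321, M* ≈ 634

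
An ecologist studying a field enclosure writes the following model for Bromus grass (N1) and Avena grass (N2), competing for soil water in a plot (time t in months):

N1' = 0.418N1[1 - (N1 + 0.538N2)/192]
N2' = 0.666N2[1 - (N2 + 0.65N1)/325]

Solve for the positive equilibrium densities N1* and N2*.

N1* ≈ 26.4, N2* ≈ 308

Setting both brackets to zero gives the nullclines N1 + 0.538N2 = 192 and 0.65N1 + N2 = 325.
Substituting N2 = 325 - 0.65N1 into the first: N1(1 - 0.538·0.65) = 192 - 0.538·325.
So N1* = 17.1/0.65 = 26.4, and then N2* = 325 - 0.65·26.4 = 308.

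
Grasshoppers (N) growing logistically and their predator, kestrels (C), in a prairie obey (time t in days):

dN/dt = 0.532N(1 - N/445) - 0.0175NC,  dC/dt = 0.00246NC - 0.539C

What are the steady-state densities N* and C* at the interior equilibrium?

N* ≈ 219, C* ≈ 15.4

From dC/dt = 0 with C > 0: 0.00246N* = 0.539, so N* = 219.
Substitute into dN/dt = 0: 0.532(1 - 219/445) = 0.0175C*.
The bracket is 0.508, giving C* = 0.27/0.0175 = 15.4.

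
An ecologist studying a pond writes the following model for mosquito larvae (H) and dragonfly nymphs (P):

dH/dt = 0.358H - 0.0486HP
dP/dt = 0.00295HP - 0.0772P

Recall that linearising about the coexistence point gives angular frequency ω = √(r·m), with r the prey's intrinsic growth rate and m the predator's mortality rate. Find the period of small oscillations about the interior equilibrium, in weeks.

Here r = 0.358 and m = 0.0772, so r·m = 0.0276.
ω = √0.0276 = 0.166 per week, hence T = 2π/ω ≈ 37.8 weeks.

T ≈ 37.8 weeks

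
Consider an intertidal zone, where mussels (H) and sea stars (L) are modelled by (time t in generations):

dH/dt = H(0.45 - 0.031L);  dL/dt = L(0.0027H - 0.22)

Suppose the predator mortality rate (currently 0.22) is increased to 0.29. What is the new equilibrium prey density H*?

At the interior fixed point, setting dL/dt = 0 with L > 0 fixes H* = (predator death rate)/(HL coefficient) — independent of the other coefficients.
With the change, H* = 0.29/0.0027 = 107; it rises from 81.5.

H* ≈ 107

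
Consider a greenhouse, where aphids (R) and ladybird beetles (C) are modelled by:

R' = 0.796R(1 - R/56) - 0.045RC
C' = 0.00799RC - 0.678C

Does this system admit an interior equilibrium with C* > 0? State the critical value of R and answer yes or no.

Threshold R = 84.9; K < 84.9, so no, the predator goes extinct.

The predator equation gives dC/dt > 0 only when R > 0.678/0.00799 = 84.9.
Without the predator, R → K = 56. Since 56 < 84.9, the predator cannot invade.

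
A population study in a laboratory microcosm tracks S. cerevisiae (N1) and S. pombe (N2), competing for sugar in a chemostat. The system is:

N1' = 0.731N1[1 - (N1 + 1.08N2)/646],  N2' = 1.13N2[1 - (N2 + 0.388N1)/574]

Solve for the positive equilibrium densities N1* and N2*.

N1* ≈ 44.9, N2* ≈ 557

Setting both brackets to zero gives the nullclines N1 + 1.08N2 = 646 and 0.388N1 + N2 = 574.
Substituting N2 = 574 - 0.388N1 into the first: N1(1 - 1.08·0.388) = 646 - 1.08·574.
So N1* = 26.1/0.581 = 44.9, and then N2* = 574 - 0.388·44.9 = 557.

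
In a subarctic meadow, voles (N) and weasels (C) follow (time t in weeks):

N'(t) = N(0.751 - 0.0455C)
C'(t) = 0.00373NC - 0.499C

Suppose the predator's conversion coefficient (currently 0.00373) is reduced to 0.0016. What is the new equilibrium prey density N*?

At the interior fixed point, setting dC/dt = 0 with C > 0 fixes N* = (predator death rate)/(NC coefficient) — independent of the other coefficients.
With the change, N* = 0.499/0.0016 = 312; it rises from 134.

N* ≈ 312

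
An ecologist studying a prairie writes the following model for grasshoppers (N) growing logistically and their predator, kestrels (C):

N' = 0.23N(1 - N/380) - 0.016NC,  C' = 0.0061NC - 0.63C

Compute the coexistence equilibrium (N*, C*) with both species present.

N* ≈ 103, C* ≈ 10.5

From dC/dt = 0 with C > 0: 0.0061N* = 0.63, so N* = 103.
Substitute into dN/dt = 0: 0.23(1 - 103/380) = 0.016C*.
The bracket is 0.728, giving C* = 0.167/0.016 = 10.5.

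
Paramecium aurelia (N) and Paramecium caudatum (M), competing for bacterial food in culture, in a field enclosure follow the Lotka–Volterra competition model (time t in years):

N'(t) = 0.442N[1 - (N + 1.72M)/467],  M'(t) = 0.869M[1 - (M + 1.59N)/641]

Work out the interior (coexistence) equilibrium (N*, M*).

N* ≈ 366, M* ≈ 58.5

Setting both brackets to zero gives the nullclines N + 1.72M = 467 and 1.59N + M = 641.
Substituting M = 641 - 1.59N into the first: N(1 - 1.72·1.59) = 467 - 1.72·641.
So N* = -636/-1.73 = 366, and then M* = 641 - 1.59·366 = 58.5.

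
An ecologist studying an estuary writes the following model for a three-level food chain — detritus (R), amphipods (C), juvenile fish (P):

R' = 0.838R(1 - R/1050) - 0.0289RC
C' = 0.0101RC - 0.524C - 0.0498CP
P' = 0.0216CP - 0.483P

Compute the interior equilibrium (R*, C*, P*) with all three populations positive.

R* ≈ 240, C* ≈ 22.4, P* ≈ 38.2

From dP/dt = 0: 0.0216C* = 0.483, so C* = 22.4.
From dR/dt = 0: 0.838(1 - R*/1050) = 0.0289·22.4, giving R* = 1050·(1 - 0.771) = 240.
From dC/dt = 0: 0.0101·240 - 0.524 = 0.0498P*, so P* = 1.9/0.0498 = 38.2.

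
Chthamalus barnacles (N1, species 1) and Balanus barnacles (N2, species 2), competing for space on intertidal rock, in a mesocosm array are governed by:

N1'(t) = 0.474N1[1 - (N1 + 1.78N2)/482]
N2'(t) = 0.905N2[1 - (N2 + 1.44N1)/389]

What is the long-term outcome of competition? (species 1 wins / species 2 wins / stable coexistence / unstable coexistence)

unstable coexistence (outcome depends on initial conditions)

Compare the nullcline intercepts: K1/α12 = 482/1.78 = 271 < K2 = 389; K2/α21 = 389/1.44 = 270 < K1 = 482.
Since both are reversed, neither can invade when rare; the interior point is a saddle.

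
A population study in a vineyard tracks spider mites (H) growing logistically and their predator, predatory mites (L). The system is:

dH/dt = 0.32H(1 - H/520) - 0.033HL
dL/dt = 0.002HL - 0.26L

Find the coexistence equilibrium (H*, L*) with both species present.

From dL/dt = 0 with L > 0: 0.002H* = 0.26, so H* = 130.
Substitute into dH/dt = 0: 0.32(1 - 130/520) = 0.033L*.
The bracket is 0.75, giving L* = 0.24/0.033 = 7.27.

H* ≈ 130, L* ≈ 7.27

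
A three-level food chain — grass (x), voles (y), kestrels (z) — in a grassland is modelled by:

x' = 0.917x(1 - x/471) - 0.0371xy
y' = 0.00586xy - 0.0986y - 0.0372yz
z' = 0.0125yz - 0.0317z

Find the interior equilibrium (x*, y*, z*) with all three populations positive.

From dz/dt = 0: 0.0125y* = 0.0317, so y* = 2.54.
From dx/dt = 0: 0.917(1 - x*/471) = 0.0371·2.54, giving x* = 471·(1 - 0.103) = 423.
From dy/dt = 0: 0.00586·423 - 0.0986 = 0.0372z*, so z* = 2.38/0.0372 = 63.9.

x* ≈ 423, y* ≈ 2.54, z* ≈ 63.9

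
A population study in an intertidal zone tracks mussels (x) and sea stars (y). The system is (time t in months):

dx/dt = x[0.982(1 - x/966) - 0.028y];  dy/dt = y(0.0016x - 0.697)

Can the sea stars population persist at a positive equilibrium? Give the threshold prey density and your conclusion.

The predator equation gives dy/dt > 0 only when x > 0.697/0.0016 = 436.
Without the predator, x → K = 966. Since 966 > 436, the predator can invade and persist.

Threshold x = 436; K > 436, so yes, the predator persists.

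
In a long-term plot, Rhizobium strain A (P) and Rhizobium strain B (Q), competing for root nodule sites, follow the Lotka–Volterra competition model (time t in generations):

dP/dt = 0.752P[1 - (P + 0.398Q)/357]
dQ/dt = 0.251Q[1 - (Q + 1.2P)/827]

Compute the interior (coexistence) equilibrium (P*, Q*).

P* ≈ 53.3, Q* ≈ 763

Setting both brackets to zero gives the nullclines P + 0.398Q = 357 and 1.2P + Q = 827.
Substituting Q = 827 - 1.2P into the first: P(1 - 0.398·1.2) = 357 - 0.398·827.
So P* = 27.9/0.522 = 53.3, and then Q* = 827 - 1.2·53.3 = 763.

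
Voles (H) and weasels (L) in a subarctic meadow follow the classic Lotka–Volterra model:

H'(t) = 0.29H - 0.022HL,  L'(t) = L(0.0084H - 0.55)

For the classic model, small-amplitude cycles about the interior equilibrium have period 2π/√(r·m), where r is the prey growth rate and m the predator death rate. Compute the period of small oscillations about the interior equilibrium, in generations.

Here r = 0.29 and m = 0.55, so r·m = 0.16.
ω = √0.16 = 0.399 per generation, hence T = 2π/ω ≈ 15.7 generations.

T ≈ 15.7 generations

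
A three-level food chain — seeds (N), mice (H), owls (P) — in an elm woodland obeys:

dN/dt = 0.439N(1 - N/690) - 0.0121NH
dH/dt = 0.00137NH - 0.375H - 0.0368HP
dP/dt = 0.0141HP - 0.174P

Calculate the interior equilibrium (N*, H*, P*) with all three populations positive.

N* ≈ 455, H* ≈ 12.3, P* ≈ 6.76

From dP/dt = 0: 0.0141H* = 0.174, so H* = 12.3.
From dN/dt = 0: 0.439(1 - N*/690) = 0.0121·12.3, giving N* = 690·(1 - 0.34) = 455.
From dH/dt = 0: 0.00137·455 - 0.375 = 0.0368P*, so P* = 0.249/0.0368 = 6.76.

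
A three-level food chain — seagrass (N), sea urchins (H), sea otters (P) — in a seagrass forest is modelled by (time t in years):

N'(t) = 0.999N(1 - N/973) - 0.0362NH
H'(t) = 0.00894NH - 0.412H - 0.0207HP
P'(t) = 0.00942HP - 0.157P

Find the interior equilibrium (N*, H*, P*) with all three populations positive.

From dP/dt = 0: 0.00942H* = 0.157, so H* = 16.7.
From dN/dt = 0: 0.999(1 - N*/973) = 0.0362·16.7, giving N* = 973·(1 - 0.604) = 385.
From dH/dt = 0: 0.00894·385 - 0.412 = 0.0207P*, so P* = 3.03/0.0207 = 147.

N* ≈ 385, H* ≈ 16.7, P* ≈ 147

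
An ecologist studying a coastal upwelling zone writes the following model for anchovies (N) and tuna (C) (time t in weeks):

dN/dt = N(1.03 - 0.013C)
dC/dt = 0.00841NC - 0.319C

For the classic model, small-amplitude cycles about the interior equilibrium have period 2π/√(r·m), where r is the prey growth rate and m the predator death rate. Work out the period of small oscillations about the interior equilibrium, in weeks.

Here r = 1.03 and m = 0.319, so r·m = 0.329.
ω = √0.329 = 0.573 per week, hence T = 2π/ω ≈ 11 weeks.

T ≈ 11 weeks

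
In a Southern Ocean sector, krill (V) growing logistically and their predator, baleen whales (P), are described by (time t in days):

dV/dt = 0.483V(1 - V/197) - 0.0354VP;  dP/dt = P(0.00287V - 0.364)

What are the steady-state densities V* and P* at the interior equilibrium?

V* ≈ 127, P* ≈ 4.86

From dP/dt = 0 with P > 0: 0.00287V* = 0.364, so V* = 127.
Substitute into dV/dt = 0: 0.483(1 - 127/197) = 0.0354P*.
The bracket is 0.356, giving P* = 0.172/0.0354 = 4.86.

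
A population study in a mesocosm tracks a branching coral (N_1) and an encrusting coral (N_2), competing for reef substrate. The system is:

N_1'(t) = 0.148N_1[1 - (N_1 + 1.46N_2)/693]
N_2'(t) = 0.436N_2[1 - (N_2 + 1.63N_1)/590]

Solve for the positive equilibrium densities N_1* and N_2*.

N_1* ≈ 122, N_2* ≈ 391

Setting both brackets to zero gives the nullclines N_1 + 1.46N_2 = 693 and 1.63N_1 + N_2 = 590.
Substituting N_2 = 590 - 1.63N_1 into the first: N_1(1 - 1.46·1.63) = 693 - 1.46·590.
So N_1* = -168/-1.38 = 122, and then N_2* = 590 - 1.63·122 = 391.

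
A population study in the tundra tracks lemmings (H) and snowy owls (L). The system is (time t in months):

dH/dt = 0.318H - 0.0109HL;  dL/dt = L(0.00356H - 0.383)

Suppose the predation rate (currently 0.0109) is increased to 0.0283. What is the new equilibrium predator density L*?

L* ≈ 11.2

At the interior fixed point, setting dH/dt = 0 with H > 0 fixes L* = (prey growth rate)/(HL coefficient) — independent of the other coefficients.
With the change, L* = 0.318/0.0283 = 11.2; it falls from 29.2.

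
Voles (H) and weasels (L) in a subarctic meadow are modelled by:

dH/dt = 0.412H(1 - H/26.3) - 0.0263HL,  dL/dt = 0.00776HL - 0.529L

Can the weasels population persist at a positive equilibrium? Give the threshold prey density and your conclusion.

Threshold H = 68.2; K < 68.2, so no, the predator goes extinct.

The predator equation gives dL/dt > 0 only when H > 0.529/0.00776 = 68.2.
Without the predator, H → K = 26.3. Since 26.3 < 68.2, the predator cannot invade.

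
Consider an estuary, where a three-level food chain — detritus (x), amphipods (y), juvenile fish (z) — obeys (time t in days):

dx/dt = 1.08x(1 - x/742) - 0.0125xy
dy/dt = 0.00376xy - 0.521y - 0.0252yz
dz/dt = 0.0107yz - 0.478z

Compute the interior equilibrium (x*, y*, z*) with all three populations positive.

From dz/dt = 0: 0.0107y* = 0.478, so y* = 44.7.
From dx/dt = 0: 1.08(1 - x*/742) = 0.0125·44.7, giving x* = 742·(1 - 0.517) = 358.
From dy/dt = 0: 0.00376·358 - 0.521 = 0.0252z*, so z* = 0.826/0.0252 = 32.8.

x* ≈ 358, y* ≈ 44.7, z* ≈ 32.8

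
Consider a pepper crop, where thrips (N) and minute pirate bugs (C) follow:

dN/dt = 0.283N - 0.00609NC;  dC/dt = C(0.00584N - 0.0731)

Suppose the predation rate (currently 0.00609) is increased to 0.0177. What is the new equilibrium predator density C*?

C* ≈ 16

At the interior fixed point, setting dN/dt = 0 with N > 0 fixes C* = (prey growth rate)/(NC coefficient) — independent of the other coefficients.
With the change, C* = 0.283/0.0177 = 16; it falls from 46.5.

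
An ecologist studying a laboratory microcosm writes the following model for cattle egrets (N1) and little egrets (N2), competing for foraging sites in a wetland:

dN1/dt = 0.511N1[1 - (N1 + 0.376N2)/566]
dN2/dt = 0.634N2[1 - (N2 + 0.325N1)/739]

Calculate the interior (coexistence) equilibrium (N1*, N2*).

N1* ≈ 328, N2* ≈ 632

Setting both brackets to zero gives the nullclines N1 + 0.376N2 = 566 and 0.325N1 + N2 = 739.
Substituting N2 = 739 - 0.325N1 into the first: N1(1 - 0.376·0.325) = 566 - 0.376·739.
So N1* = 288/0.878 = 328, and then N2* = 739 - 0.325·328 = 632.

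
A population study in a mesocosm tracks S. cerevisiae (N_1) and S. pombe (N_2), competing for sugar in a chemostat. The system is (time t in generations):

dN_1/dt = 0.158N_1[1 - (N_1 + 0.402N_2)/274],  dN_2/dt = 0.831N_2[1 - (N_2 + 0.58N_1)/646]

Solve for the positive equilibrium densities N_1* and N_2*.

Setting both brackets to zero gives the nullclines N_1 + 0.402N_2 = 274 and 0.58N_1 + N_2 = 646.
Substituting N_2 = 646 - 0.58N_1 into the first: N_1(1 - 0.402·0.58) = 274 - 0.402·646.
So N_1* = 14.3/0.767 = 18.7, and then N_2* = 646 - 0.58·18.7 = 635.

N_1* ≈ 18.7, N_2* ≈ 635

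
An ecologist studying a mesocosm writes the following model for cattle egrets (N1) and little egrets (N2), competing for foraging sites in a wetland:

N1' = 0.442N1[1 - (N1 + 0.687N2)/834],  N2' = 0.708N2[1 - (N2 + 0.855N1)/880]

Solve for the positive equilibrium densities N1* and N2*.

Setting both brackets to zero gives the nullclines N1 + 0.687N2 = 834 and 0.855N1 + N2 = 880.
Substituting N2 = 880 - 0.855N1 into the first: N1(1 - 0.687·0.855) = 834 - 0.687·880.
So N1* = 229/0.413 = 556, and then N2* = 880 - 0.855·556 = 405.

N1* ≈ 556, N2* ≈ 405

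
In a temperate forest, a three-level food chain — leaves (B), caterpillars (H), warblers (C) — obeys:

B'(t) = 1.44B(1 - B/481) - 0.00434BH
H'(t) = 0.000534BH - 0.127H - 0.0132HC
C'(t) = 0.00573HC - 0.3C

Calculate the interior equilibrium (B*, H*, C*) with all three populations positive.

From dC/dt = 0: 0.00573H* = 0.3, so H* = 52.4.
From dB/dt = 0: 1.44(1 - B*/481) = 0.00434·52.4, giving B* = 481·(1 - 0.158) = 405.
From dH/dt = 0: 0.000534·405 - 0.127 = 0.0132C*, so C* = 0.0893/0.0132 = 6.77.

B* ≈ 405, H* ≈ 52.4, C* ≈ 6.77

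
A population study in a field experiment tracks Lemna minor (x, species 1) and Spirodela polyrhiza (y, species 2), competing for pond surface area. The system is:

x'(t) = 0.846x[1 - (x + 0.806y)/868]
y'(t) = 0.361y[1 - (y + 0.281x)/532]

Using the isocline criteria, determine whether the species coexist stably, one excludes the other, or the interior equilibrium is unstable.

stable coexistence

Compare the nullcline intercepts: K1/α12 = 868/0.806 = 1080 > K2 = 532; K2/α21 = 532/0.281 = 1890 > K1 = 868.
Since both inequalities hold, each species can invade when rare, so the interior equilibrium is stable.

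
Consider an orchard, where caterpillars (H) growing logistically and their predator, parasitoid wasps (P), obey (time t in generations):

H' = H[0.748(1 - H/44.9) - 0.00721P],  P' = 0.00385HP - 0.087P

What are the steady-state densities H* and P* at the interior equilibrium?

From dP/dt = 0 with P > 0: 0.00385H* = 0.087, so H* = 22.6.
Substitute into dH/dt = 0: 0.748(1 - 22.6/44.9) = 0.00721P*.
The bracket is 0.497, giving P* = 0.372/0.00721 = 51.5.

H* ≈ 22.6, P* ≈ 51.5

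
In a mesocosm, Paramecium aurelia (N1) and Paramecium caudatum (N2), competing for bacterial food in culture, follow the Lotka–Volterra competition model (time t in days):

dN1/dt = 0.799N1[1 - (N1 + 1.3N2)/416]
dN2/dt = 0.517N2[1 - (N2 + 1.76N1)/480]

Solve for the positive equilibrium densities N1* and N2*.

N1* ≈ 161, N2* ≈ 196

Setting both brackets to zero gives the nullclines N1 + 1.3N2 = 416 and 1.76N1 + N2 = 480.
Substituting N2 = 480 - 1.76N1 into the first: N1(1 - 1.3·1.76) = 416 - 1.3·480.
So N1* = -208/-1.29 = 161, and then N2* = 480 - 1.76·161 = 196.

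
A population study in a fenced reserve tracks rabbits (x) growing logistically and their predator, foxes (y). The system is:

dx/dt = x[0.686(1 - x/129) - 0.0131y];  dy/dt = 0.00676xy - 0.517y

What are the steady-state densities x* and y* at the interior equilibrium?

x* ≈ 76.5, y* ≈ 21.3

From dy/dt = 0 with y > 0: 0.00676x* = 0.517, so x* = 76.5.
Substitute into dx/dt = 0: 0.686(1 - 76.5/129) = 0.0131y*.
The bracket is 0.407, giving y* = 0.279/0.0131 = 21.3.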